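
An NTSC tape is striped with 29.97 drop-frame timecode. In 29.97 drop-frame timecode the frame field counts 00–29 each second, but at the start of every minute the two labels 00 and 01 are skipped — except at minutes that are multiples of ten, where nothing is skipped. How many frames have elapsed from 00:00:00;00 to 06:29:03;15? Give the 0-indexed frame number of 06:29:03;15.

699603

Complete 10-minute blocks: 38, each 17982 frames → 683316.
Remaining 9 whole minutes in the current block: 1800 + 8 × 1798 = 16184 frames.
Within the current minute: 3 × 30 + 15 − 2 = 103 (labels ;00/;01 skipped at this minute). Total = 683316 + 16184 + 103 = 699603.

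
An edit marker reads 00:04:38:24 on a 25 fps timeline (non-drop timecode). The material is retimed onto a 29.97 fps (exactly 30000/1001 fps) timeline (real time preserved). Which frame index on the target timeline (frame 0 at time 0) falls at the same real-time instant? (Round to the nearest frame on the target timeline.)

Source frame index: (0×3600 + 4×60 + 38) × 25 + 24 = 6974.
Real time: 6974 / (25) = 6974/25 s.
Target frame: (6974/25) × (30000/1001) = 760800/91 ≈ 8360.440 → 8360.

frame 8360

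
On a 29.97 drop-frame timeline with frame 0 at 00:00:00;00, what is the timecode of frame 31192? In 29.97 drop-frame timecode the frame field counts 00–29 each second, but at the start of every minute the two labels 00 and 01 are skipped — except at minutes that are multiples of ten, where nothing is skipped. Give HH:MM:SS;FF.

00:17:20;24

Each 10-minute DF block holds 10 × 60 × 30 − 9 × 2 = 17982 frames. 31192 ÷ 17982 → 1 full block, remainder 13210.
Within the partial block the first minute is 1800 frames and each further minute 1798, so 7 further minute boundaries passed. Total skipped labels = 18 × 1 + 2 × 7 = 32.
Non-drop label index = 31192 + 32 = 31224; at 30 labels/s that is 00:17:20:24, i.e. DF 00:17:20;24.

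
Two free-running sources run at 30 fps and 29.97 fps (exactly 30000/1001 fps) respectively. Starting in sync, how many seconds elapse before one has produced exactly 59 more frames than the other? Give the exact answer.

The gap grows by |30000/1001 − 30| = 30/1001 frames per second.
Time for a 59-frame gap: 59 ÷ (30/1001) = 59059/30 s.

59059/30 seconds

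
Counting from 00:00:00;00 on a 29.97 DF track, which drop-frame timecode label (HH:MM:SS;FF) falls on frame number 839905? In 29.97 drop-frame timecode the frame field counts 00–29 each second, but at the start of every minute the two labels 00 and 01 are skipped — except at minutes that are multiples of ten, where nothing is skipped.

Each 10-minute DF block holds 10 × 60 × 30 − 9 × 2 = 17982 frames. 839905 ÷ 17982 → 46 full blocks, remainder 12733.
Within the partial block the first minute is 1800 frames and each further minute 1798, so 7 further minute boundaries passed. Total skipped labels = 18 × 46 + 2 × 7 = 842.
Non-drop label index = 839905 + 842 = 840747; at 30 labels/s that is 07:47:04:27, i.e. DF 07:47:04;27.

07:47:04;27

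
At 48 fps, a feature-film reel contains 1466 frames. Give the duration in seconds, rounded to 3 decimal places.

Running time = 1466 × 1/48 = 733/24 s ≈ 30.542 s.

30.542 seconds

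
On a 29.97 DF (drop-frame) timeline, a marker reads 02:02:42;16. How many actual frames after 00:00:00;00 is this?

As if non-drop at 30 labels/s: (2 × 3600 + 2 × 60 + 42) × 30 + 16 = 220876.
Minute boundaries passed: 122; those not divisible by 10: 122 − 12 = 110; dropped labels = 2 × 110 = 220.
Actual frame index = 220876 − 220 = 220656.

220656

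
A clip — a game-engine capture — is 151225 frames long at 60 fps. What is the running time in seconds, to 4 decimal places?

Running time = 151225 × 1/60 = 30245/12 s ≈ 2520.4167 s.

2520.4167 seconds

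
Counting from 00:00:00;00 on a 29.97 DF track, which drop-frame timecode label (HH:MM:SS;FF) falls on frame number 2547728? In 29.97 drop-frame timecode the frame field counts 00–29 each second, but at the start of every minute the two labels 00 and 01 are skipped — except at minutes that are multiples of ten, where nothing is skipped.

Ten DF minutes hold 17982 frames, so frame 2547728 lies in block 141 (frames 2535462–2553443) with 12266 frames into that block.
The block's first minute is 1800 frames and the rest 1798 each; 12266 frames reaches minute 6, so 141 × 18 + 6 × 2 = 2550 labels have been skipped so far.
Adding those back, label number 2547728 + 2550 = 2550278 at 30 labels/s is 85009 s + 8 f = 23 h 36 min 49 s frame 8, i.e. 23:36:49;08.

23:36:49;08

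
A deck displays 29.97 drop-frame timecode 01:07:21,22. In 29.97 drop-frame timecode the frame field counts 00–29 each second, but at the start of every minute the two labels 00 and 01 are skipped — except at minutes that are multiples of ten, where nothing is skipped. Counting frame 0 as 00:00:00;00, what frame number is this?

121130

As if non-drop at 30 labels/s: (1 × 3600 + 7 × 60 + 21) × 30 + 22 = 121252.
Minute boundaries passed: 67; those not divisible by 10: 67 − 6 = 61; dropped labels = 2 × 61 = 122.
Actual frame index = 121252 − 122 = 121130.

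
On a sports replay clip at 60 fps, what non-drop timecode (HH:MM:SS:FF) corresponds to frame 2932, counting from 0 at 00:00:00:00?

2932 ÷ 60 = 48 full seconds, remainder 52 frames.
48 s = 0 h 0 min 48 s.
Timecode: 00:00:48:52.

00:00:48:52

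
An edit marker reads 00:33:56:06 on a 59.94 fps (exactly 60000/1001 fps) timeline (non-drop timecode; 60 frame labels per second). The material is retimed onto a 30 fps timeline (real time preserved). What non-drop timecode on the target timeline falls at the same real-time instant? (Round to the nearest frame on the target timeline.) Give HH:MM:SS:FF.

Source frame index: (0×3600 + 33×60 + 56) × 60 + 6 = 122166.
Real time: 122166 / (60000/1001) = 20381361/10000 s.
Target frame: (20381361/10000) × (30) = 61144083/1000 ≈ 61144.083 → 61144.
At 30 labels/s: frame 61144 → 00:33:58:04.

00:33:58:04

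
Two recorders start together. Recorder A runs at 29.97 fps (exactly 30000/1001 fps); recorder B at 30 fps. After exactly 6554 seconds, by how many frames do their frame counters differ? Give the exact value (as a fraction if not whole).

196620/1001 frames

A emits 30000/1001 × 6554 = 196620000/1001 frames; B emits 30 × 6554 = 196620.
Difference = 196620/1001 frames (≈ 196.4236); B is ahead of A.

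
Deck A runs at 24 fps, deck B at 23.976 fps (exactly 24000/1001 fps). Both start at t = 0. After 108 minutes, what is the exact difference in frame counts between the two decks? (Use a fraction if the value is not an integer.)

108 min = 6480 s.
A emits 24 × 6480 = 155520 frames; B emits 24000/1001 × 6480 = 155520000/1001.
Difference = 155520/1001 frames (≈ 155.3646); B is behind A.

155520/1001 frames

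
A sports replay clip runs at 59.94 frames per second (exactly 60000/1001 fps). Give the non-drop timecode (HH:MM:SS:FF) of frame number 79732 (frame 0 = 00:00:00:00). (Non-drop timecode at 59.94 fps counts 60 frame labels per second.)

79732 ÷ 60 = 1328 full seconds, remainder 52 frames.
1328 s = 0 h 22 min 8 s.
Timecode: 00:22:08:52.

00:22:08:52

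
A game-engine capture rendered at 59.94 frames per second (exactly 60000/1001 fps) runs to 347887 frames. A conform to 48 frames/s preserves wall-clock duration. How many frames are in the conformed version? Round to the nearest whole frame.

Frames at target rate = 347887 × (48) / (60000/1001) = 348234887/1250 ≈ 278587.910.
Nearest whole frame: 278588.

278588 frames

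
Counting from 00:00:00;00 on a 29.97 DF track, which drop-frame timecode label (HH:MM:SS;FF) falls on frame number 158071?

01:27:54;09

Each 10-minute DF block holds 10 × 60 × 30 − 9 × 2 = 17982 frames. 158071 ÷ 17982 → 8 full blocks, remainder 14215.
Within the partial block the first minute is 1800 frames and each further minute 1798, so 7 further minute boundaries passed. Total skipped labels = 18 × 8 + 2 × 7 = 158.
Non-drop label index = 158071 + 158 = 158229; at 30 labels/s that is 01:27:54:09, i.e. DF 01:27:54;09.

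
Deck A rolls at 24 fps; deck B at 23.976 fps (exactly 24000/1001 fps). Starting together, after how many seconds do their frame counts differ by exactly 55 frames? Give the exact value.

55055/24 seconds

The gap grows by |24000/1001 − 24| = 24/1001 frames per second.
Time for a 55-frame gap: 55 ÷ (24/1001) = 55055/24 s.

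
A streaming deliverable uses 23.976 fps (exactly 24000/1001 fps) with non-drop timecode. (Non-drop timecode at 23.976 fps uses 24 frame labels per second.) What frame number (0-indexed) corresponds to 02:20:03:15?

Total seconds to the label: (2 × 3600 + 20 × 60 + 3) = 8403.
Frame index = 8403 × 24 + 15 = 201687.

frame 201687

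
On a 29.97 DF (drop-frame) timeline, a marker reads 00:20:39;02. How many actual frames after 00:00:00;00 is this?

37136

Complete 10-minute blocks: 2, each 17982 frames → 35964.
Remaining 0 whole minutes in the current block: 0 frames.
Within the current minute: 39 × 30 + 2 = 1172. Total = 35964 + 0 + 1172 = 37136.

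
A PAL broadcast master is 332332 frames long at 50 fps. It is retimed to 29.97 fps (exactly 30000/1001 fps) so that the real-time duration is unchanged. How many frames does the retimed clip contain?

199200 frames

Target frames = source frames × (target rate / source rate) = 332332 × (30000/1001)/(50) = 332332 × 600/1001 = 199200.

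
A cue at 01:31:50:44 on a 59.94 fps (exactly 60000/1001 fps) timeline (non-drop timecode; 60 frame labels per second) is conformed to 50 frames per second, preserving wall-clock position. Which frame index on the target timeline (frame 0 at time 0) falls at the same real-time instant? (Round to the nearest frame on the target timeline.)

frame 275812

Source frame index: (1×3600 + 31×60 + 50) × 60 + 44 = 330644.
Real time: 330644 / (60000/1001) = 82743661/15000 s.
Target frame: (82743661/15000) × (50) = 82743661/300 ≈ 275812.203 → 275812.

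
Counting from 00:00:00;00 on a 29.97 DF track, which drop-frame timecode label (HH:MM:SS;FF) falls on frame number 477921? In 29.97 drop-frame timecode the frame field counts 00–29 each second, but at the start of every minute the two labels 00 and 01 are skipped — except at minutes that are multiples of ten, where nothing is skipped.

04:25:46;19

Each 10-minute DF block holds 10 × 60 × 30 − 9 × 2 = 17982 frames. 477921 ÷ 17982 → 26 full blocks, remainder 10389.
Within the partial block the first minute is 1800 frames and each further minute 1798, so 5 further minute boundaries passed. Total skipped labels = 18 × 26 + 2 × 5 = 478.
Non-drop label index = 477921 + 478 = 478399; at 30 labels/s that is 04:25:46:19, i.e. DF 04:25:46;19.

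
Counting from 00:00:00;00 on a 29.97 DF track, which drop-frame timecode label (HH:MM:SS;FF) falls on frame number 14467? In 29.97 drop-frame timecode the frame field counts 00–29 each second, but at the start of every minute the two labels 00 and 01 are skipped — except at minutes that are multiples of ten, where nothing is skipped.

Each 10-minute DF block holds 10 × 60 × 30 − 9 × 2 = 17982 frames. 14467 ÷ 17982 → 0 full blocks, remainder 14467.
Within the partial block the first minute is 1800 frames and each further minute 1798, so 8 further minute boundaries passed. Total skipped labels = 18 × 0 + 2 × 8 = 16.
Non-drop label index = 14467 + 16 = 14483; at 30 labels/s that is 00:08:02:23, i.e. DF 00:08:02;23.

00:08:02;23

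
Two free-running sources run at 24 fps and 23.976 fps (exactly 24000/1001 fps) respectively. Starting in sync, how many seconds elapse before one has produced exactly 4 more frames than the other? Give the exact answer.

The gap grows by |24000/1001 − 24| = 24/1001 frames per second.
Time for a 4-frame gap: 4 ÷ (24/1001) = 1001/6 s.

1001/6 seconds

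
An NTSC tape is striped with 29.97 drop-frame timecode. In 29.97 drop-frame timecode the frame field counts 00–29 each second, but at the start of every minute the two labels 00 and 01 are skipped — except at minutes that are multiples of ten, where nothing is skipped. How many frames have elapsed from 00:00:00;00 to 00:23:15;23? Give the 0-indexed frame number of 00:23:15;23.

41831

As if non-drop at 30 labels/s: (0 × 3600 + 23 × 60 + 15) × 30 + 23 = 41873.
Minute boundaries passed: 23; those not divisible by 10: 23 − 2 = 21; dropped labels = 2 × 21 = 42.
Actual frame index = 41873 − 42 = 41831.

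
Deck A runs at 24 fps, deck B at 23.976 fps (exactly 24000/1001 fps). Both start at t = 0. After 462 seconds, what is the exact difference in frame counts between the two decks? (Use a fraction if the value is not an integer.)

144/13 frames

A emits 24 × 462 = 11088 frames; B emits 24000/1001 × 462 = 144000/13.
Difference = 144/13 frames (≈ 11.0769); B is behind A.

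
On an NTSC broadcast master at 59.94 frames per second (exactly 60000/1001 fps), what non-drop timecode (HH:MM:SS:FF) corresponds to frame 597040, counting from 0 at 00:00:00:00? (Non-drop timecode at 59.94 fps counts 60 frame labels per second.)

597040 ÷ 60 = 9950 full seconds, remainder 40 frames.
9950 s = 2 h 45 min 50 s.
Timecode: 02:45:50:40.

02:45:50:40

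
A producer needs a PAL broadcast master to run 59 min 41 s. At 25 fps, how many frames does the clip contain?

59 min 41 s = 3581 s.
Frames = 3581 × 25 = 89525.

89525 frames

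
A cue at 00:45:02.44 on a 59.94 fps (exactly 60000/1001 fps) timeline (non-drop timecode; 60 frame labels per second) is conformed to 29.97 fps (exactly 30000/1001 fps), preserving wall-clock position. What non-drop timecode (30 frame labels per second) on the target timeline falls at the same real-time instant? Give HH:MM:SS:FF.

00:45:02:22

Source frame index: (0×3600 + 45×60 + 2) × 60 + 44 = 162164.
Real time: 162164 / (60000/1001) = 40581541/15000 s.
Target frame: (40581541/15000) × (30000/1001) = 81082.
At 30 labels/s: frame 81082 → 00:45:02:22.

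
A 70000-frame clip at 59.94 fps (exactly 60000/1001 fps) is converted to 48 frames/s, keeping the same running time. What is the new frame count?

Target frames = source frames × (target rate / source rate) = 70000 × (48)/(60000/1001) = 70000 × 1001/1250 = 56056.

56056 frames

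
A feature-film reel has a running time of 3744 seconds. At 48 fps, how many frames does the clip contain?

Frames = 3744 × 48 = 179712.

179712 frames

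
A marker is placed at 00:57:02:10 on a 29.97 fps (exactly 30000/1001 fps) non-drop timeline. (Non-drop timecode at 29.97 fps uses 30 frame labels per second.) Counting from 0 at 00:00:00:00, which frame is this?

frame 102670

Total seconds to the label: (0 × 3600 + 57 × 60 + 2) = 3422.
Frame index = 3422 × 30 + 10 = 102670.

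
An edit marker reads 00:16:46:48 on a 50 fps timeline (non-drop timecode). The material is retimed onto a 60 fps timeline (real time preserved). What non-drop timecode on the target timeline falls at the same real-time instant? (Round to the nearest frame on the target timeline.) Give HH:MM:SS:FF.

Source frame index: (0×3600 + 16×60 + 46) × 50 + 48 = 50348.
Real time: 50348 / (50) = 25174/25 s.
Target frame: (25174/25) × (60) = 302088/5 ≈ 60417.600 → 60418.
At 60 labels/s: frame 60418 → 00:16:46:58.

00:16:46:58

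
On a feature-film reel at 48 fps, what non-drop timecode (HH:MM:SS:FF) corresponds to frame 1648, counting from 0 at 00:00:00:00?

00:00:34:16

1648 ÷ 48 = 34 full seconds, remainder 16 frames.
34 s = 0 h 0 min 34 s.
Timecode: 00:00:34:16.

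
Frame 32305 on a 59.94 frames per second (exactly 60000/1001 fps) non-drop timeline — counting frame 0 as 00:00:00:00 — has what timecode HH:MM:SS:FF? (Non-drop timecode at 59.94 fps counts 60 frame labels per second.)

32305 ÷ 60 = 538 full seconds, remainder 25 frames.
538 s = 0 h 8 min 58 s.
Timecode: 00:08:58:25.

00:08:58:25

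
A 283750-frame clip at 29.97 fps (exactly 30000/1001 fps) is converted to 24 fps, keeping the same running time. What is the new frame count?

Target frames = source frames × (target rate / source rate) = 283750 × (24)/(30000/1001) = 283750 × 1001/1250 = 227227.

227227 frames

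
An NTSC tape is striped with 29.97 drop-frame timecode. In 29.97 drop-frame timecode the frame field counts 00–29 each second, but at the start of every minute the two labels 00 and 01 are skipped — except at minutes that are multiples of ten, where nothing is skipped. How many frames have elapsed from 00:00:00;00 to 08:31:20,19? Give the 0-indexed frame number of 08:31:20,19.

Complete 10-minute blocks: 51, each 17982 frames → 917082.
Remaining 1 whole minute in the current block: 1800 + 0 × 1798 = 1800 frames.
Within the current minute: 20 × 30 + 19 − 2 = 617 (labels ;00/;01 skipped at this minute). Total = 917082 + 1800 + 617 = 919499.

919499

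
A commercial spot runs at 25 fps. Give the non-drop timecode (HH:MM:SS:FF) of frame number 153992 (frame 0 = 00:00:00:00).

01:42:39:17

153992 ÷ 25 = 6159 full seconds, remainder 17 frames.
6159 s = 1 h 42 min 39 s.
Timecode: 01:42:39:17.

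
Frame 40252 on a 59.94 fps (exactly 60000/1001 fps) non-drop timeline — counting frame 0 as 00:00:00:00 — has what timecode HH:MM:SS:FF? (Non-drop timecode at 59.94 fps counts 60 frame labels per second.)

00:11:10:52

40252 ÷ 60 = 670 full seconds, remainder 52 frames.
670 s = 0 h 11 min 10 s.
Timecode: 00:11:10:52.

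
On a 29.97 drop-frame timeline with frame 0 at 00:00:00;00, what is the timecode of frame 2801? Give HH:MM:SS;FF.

00:01:33;13

Ten DF minutes hold 17982 frames, so frame 2801 lies in block 0 (frames 0–17981) with 2801 frames into that block.
The block's first minute is 1800 frames and the rest 1798 each; 2801 frames reaches minute 1, so 0 × 18 + 1 × 2 = 2 labels have been skipped so far.
Adding those back, label number 2801 + 2 = 2803 at 30 labels/s is 93 s + 13 f = 0 h 1 min 33 s frame 13, i.e. 00:01:33;13.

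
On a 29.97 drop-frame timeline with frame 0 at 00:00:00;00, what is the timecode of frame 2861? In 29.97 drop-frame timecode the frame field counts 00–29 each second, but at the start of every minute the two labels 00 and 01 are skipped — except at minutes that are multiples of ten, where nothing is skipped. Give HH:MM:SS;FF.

Ten DF minutes hold 17982 frames, so frame 2861 lies in block 0 (frames 0–17981) with 2861 frames into that block.
The block's first minute is 1800 frames and the rest 1798 each; 2861 frames reaches minute 1, so 0 × 18 + 1 × 2 = 2 labels have been skipped so far.
Adding those back, label number 2861 + 2 = 2863 at 30 labels/s is 95 s + 13 f = 0 h 1 min 35 s frame 13, i.e. 00:01:35;13.

00:01:35;13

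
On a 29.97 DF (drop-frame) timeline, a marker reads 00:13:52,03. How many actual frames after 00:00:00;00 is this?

Complete 10-minute blocks: 1, each 17982 frames → 17982.
Remaining 3 whole minutes in the current block: 1800 + 2 × 1798 = 5396 frames.
Within the current minute: 52 × 30 + 3 − 2 = 1561 (labels ;00/;01 skipped at this minute). Total = 17982 + 5396 + 1561 = 24939.

24939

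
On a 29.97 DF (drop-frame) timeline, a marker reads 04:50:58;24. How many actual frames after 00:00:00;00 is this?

523242

As if non-drop at 30 labels/s: (4 × 3600 + 50 × 60 + 58) × 30 + 24 = 523764.
Minute boundaries passed: 290; those not divisible by 10: 290 − 29 = 261; dropped labels = 2 × 261 = 522.
Actual frame index = 523764 − 522 = 523242.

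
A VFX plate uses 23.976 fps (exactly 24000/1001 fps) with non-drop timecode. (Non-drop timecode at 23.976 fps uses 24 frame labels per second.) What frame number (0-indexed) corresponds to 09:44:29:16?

Total seconds to the label: (9 × 3600 + 44 × 60 + 29) = 35069.
Frame index = 35069 × 24 + 16 = 841672.

841672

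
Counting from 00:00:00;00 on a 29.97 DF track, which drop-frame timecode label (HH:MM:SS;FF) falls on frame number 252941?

Each 10-minute DF block holds 10 × 60 × 30 − 9 × 2 = 17982 frames. 252941 ÷ 17982 → 14 full blocks, remainder 1193.
Within the partial block the first minute is 1800 frames and each further minute 1798, so 0 further minute boundaries passed. Total skipped labels = 18 × 14 + 2 × 0 = 252.
Non-drop label index = 252941 + 252 = 253193; at 30 labels/s that is 02:20:39:23, i.e. DF 02:20:39;23.

02:20:39;23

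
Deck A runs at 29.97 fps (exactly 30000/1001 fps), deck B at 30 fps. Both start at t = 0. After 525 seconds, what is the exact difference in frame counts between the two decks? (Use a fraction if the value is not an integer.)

A emits 30000/1001 × 525 = 2250000/143 frames; B emits 30 × 525 = 15750.
Difference = 2250/143 frames (≈ 15.7343); B is ahead of A.

2250/143 frames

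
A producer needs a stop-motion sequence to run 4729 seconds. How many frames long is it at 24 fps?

Frames = 4729 × 24 = 113496.

113496 frames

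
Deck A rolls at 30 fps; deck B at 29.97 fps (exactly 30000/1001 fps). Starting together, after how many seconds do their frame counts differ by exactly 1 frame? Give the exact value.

The gap grows by |30000/1001 − 30| = 30/1001 frames per second.
Time for a 1-frame gap: 1 ÷ (30/1001) = 1001/30 s.

1001/30 seconds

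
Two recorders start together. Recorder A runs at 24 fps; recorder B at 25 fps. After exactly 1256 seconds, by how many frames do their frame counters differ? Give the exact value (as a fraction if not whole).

1256 frames

A emits 24 × 1256 = 30144 frames; B emits 25 × 1256 = 31400.
Difference = 1256 frames; B is ahead of A.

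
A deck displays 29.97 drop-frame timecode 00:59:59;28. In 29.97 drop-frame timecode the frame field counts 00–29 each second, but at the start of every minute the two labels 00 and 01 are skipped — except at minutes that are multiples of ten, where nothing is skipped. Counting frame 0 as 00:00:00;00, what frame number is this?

107890

As if non-drop at 30 labels/s: (0 × 3600 + 59 × 60 + 59) × 30 + 28 = 107998.
Minute boundaries passed: 59; those not divisible by 10: 59 − 5 = 54; dropped labels = 2 × 54 = 108.
Actual frame index = 107998 − 108 = 107890.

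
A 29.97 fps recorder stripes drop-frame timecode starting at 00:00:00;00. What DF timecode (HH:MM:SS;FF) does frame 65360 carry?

Each 10-minute DF block holds 10 × 60 × 30 − 9 × 2 = 17982 frames. 65360 ÷ 17982 → 3 full blocks, remainder 11414.
Within the partial block the first minute is 1800 frames and each further minute 1798, so 6 further minute boundaries passed. Total skipped labels = 18 × 3 + 2 × 6 = 66.
Non-drop label index = 65360 + 66 = 65426; at 30 labels/s that is 00:36:20:26, i.e. DF 00:36:20;26.

00:36:20;26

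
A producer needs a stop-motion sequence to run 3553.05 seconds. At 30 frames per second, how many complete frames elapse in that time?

Frames = 3553.05 × 30 = 213183/2 ≈ 106591.5000.
Complete frames: 106591.

106591 frames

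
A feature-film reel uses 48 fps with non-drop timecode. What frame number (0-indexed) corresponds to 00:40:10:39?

Total seconds to the label: (0 × 3600 + 40 × 60 + 10) = 2410.
Frame index = 2410 × 48 + 39 = 115719.

frame 115719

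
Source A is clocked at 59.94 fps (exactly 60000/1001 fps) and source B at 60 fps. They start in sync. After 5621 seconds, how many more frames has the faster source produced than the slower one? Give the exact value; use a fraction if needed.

A emits 60000/1001 × 5621 = 4380000/13 frames; B emits 60 × 5621 = 337260.
Difference = 4380/13 frames (≈ 336.9231); B is ahead of A.

4380/13 frames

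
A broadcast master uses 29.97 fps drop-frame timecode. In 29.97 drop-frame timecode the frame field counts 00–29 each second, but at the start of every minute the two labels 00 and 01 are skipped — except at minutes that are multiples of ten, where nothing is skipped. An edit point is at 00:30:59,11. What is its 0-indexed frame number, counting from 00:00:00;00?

Complete 10-minute blocks: 3, each 17982 frames → 53946.
Remaining 0 whole minutes in the current block: 0 frames.
Within the current minute: 59 × 30 + 11 = 1781. Total = 53946 + 0 + 1781 = 55727.

55727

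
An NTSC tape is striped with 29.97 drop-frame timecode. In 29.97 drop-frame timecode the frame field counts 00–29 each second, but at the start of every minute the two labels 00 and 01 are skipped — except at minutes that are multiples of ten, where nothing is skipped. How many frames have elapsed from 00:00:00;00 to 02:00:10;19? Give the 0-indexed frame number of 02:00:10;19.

As if non-drop at 30 labels/s: (2 × 3600 + 0 × 60 + 10) × 30 + 19 = 216319.
Minute boundaries passed: 120; those not divisible by 10: 120 − 12 = 108; dropped labels = 2 × 108 = 216.
Actual frame index = 216319 − 216 = 216103.

216103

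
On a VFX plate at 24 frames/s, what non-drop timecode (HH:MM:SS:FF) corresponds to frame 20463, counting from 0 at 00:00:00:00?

00:14:12:15

20463 ÷ 24 = 852 full seconds, remainder 15 frames.
852 s = 0 h 14 min 12 s.
Timecode: 00:14:12:15.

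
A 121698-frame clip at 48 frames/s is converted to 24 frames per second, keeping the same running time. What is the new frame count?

Frames at target rate = 121698 × (24) / (48) = 60849.

60849 frames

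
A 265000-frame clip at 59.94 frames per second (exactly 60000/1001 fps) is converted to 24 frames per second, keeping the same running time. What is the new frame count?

Target frames = source frames × (target rate / source rate) = 265000 × (24)/(60000/1001) = 265000 × 1001/2500 = 106106.

106106 frames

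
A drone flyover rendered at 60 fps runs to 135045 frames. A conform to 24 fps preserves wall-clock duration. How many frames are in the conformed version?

54018 frames

Target frames = source frames × (target rate / source rate) = 135045 × (24)/(60) = 135045 × 2/5 = 54018.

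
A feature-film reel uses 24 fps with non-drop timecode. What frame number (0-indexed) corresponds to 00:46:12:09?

frame 66537

Total seconds to the label: (0 × 3600 + 46 × 60 + 12) = 2772.
Frame index = 2772 × 24 + 9 = 66537.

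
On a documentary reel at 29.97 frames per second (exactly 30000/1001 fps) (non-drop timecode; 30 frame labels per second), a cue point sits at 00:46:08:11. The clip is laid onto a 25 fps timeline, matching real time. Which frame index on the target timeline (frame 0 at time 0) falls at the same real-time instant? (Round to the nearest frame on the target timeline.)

frame 69278

Source frame index: (0×3600 + 46×60 + 8) × 30 + 11 = 83051.
Real time: 83051 / (30000/1001) = 83134051/30000 s.
Target frame: (83134051/30000) × (25) = 83134051/1200 ≈ 69278.376 → 69278.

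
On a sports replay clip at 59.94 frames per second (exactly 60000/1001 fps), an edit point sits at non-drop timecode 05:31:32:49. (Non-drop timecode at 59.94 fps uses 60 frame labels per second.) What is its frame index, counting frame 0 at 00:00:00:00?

Total seconds to the label: (5 × 3600 + 31 × 60 + 32) = 19892.
Frame index = 19892 × 60 + 49 = 1193569.

1193569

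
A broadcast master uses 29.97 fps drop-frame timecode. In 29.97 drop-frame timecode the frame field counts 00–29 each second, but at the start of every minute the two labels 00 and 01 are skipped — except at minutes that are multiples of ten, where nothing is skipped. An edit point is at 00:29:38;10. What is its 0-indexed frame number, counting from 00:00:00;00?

As if non-drop at 30 labels/s: (0 × 3600 + 29 × 60 + 38) × 30 + 10 = 53350.
Minute boundaries passed: 29; those not divisible by 10: 29 − 2 = 27; dropped labels = 2 × 27 = 54.
Actual frame index = 53350 − 54 = 53296.

53296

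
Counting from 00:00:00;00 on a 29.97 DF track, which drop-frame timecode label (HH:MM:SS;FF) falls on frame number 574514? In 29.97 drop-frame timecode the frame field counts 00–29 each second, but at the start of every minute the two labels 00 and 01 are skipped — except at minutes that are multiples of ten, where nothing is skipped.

Each 10-minute DF block holds 10 × 60 × 30 − 9 × 2 = 17982 frames. 574514 ÷ 17982 → 31 full blocks, remainder 17072.
Within the partial block the first minute is 1800 frames and each further minute 1798, so 9 further minute boundaries passed. Total skipped labels = 18 × 31 + 2 × 9 = 576.
Non-drop label index = 574514 + 576 = 575090; at 30 labels/s that is 05:19:29:20, i.e. DF 05:19:29;20.

05:19:29;20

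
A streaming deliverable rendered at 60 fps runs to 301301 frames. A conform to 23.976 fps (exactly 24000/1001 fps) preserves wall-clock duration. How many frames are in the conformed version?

Target frames = source frames × (target rate / source rate) = 301301 × (24000/1001)/(60) = 301301 × 400/1001 = 120400.

120400 frames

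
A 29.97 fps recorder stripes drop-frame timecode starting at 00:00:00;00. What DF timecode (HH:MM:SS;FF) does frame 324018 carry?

03:00:11;12

Each 10-minute DF block holds 10 × 60 × 30 − 9 × 2 = 17982 frames. 324018 ÷ 17982 → 18 full blocks, remainder 342.
Within the partial block the first minute is 1800 frames and each further minute 1798, so 0 further minute boundaries passed. Total skipped labels = 18 × 18 + 2 × 0 = 324.
Non-drop label index = 324018 + 324 = 324342; at 30 labels/s that is 03:00:11:12, i.e. DF 03:00:11;12.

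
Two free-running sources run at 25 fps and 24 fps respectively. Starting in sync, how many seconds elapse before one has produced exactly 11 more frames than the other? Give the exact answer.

11 seconds

The gap grows by |24 − 25| = 1 frame per second.
Time for a 11-frame gap: 11 ÷ (1) = 11 s.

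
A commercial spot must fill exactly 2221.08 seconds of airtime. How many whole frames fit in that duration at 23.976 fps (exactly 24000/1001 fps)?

53252 frames

Frames = 2221.08 × 24000/1001 = 53305920/1001 ≈ 53252.6673.
Complete frames: 53252.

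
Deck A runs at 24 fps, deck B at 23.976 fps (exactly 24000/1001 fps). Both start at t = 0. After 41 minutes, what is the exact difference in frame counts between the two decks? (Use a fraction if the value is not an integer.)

41 min = 2460 s.
A emits 24 × 2460 = 59040 frames; B emits 24000/1001 × 2460 = 59040000/1001.
Difference = 59040/1001 frames (≈ 58.9810); B is behind A.

59040/1001 frames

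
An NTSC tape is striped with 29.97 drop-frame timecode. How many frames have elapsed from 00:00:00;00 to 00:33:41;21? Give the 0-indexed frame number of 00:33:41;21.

Complete 10-minute blocks: 3, each 17982 frames → 53946.
Remaining 3 whole minutes in the current block: 1800 + 2 × 1798 = 5396 frames.
Within the current minute: 41 × 30 + 21 − 2 = 1249 (labels ;00/;01 skipped at this minute). Total = 53946 + 5396 + 1249 = 60591.

60591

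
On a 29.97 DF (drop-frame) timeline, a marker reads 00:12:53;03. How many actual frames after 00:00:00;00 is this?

23171

As if non-drop at 30 labels/s: (0 × 3600 + 12 × 60 + 53) × 30 + 3 = 23193.
Minute boundaries passed: 12; those not divisible by 10: 12 − 1 = 11; dropped labels = 2 × 11 = 22.
Actual frame index = 23193 − 22 = 23171.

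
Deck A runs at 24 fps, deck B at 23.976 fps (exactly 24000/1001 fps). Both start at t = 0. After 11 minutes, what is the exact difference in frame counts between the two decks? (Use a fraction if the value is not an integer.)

11 min = 660 s.
A emits 24 × 660 = 15840 frames; B emits 24000/1001 × 660 = 1440000/91.
Difference = 1440/91 frames (≈ 15.8242); B is behind A.

1440/91 frames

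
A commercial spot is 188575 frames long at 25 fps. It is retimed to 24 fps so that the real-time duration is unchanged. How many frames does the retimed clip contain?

181032 frames

Target frames = source frames × (target rate / source rate) = 188575 × (24)/(25) = 188575 × 24/25 = 181032.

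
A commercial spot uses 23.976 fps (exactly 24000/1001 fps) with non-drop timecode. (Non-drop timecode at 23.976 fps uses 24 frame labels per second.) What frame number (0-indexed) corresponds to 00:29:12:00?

42048

Total seconds to the label: (0 × 3600 + 29 × 60 + 12) = 1752.
Frame index = 1752 × 24 + 0 = 42048.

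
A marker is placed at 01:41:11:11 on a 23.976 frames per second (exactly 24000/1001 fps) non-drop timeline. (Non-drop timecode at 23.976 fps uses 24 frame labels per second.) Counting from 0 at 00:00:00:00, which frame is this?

145715

Total seconds to the label: (1 × 3600 + 41 × 60 + 11) = 6071.
Frame index = 6071 × 24 + 11 = 145715.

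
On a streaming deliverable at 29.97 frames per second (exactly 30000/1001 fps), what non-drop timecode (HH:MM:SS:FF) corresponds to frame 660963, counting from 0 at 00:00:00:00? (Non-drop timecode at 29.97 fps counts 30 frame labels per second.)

06:07:12:03

660963 ÷ 30 = 22032 full seconds, remainder 3 frames.
22032 s = 6 h 7 min 12 s.
Timecode: 06:07:12:03.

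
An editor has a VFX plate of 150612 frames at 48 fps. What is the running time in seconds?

3137.75 seconds

Running time = 150612 / (48) = 3137.75 s.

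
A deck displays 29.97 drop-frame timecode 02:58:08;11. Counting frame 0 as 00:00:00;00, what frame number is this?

320329

Complete 10-minute blocks: 17, each 17982 frames → 305694.
Remaining 8 whole minutes in the current block: 1800 + 7 × 1798 = 14386 frames.
Within the current minute: 8 × 30 + 11 − 2 = 249 (labels ;00/;01 skipped at this minute). Total = 305694 + 14386 + 249 = 320329.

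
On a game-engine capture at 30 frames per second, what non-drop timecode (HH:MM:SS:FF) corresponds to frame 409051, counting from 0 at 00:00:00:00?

03:47:15:01

409051 ÷ 30 = 13635 full seconds, remainder 1 frame.
13635 s = 3 h 47 min 15 s.
Timecode: 03:47:15:01.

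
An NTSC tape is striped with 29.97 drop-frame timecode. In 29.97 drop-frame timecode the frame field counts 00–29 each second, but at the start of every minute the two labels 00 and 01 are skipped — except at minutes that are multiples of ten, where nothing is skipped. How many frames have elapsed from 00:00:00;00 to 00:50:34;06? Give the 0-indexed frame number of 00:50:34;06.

Complete 10-minute blocks: 5, each 17982 frames → 89910.
Remaining 0 whole minutes in the current block: 0 frames.
Within the current minute: 34 × 30 + 6 = 1026. Total = 89910 + 0 + 1026 = 90936.

90936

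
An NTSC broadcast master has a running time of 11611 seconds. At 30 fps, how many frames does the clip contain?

348330 frames

Frames = 11611 × 30 = 348330.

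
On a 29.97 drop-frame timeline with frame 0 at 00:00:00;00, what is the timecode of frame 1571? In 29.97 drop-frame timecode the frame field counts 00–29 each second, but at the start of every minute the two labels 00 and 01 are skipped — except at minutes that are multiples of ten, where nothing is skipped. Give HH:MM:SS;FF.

00:00:52;11

Ten DF minutes hold 17982 frames, so frame 1571 lies in block 0 (frames 0–17981) with 1571 frames into that block.
The block's first minute is 1800 frames and the rest 1798 each; 1571 frames reaches minute 0, so 0 × 18 + 0 × 2 = 0 labels have been skipped so far.
Adding those back, label number 1571 + 0 = 1571 at 30 labels/s is 52 s + 11 f = 0 h 0 min 52 s frame 11, i.e. 00:00:52;11.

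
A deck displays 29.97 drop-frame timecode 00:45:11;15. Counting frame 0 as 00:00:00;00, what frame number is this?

Complete 10-minute blocks: 4, each 17982 frames → 71928.
Remaining 5 whole minutes in the current block: 1800 + 4 × 1798 = 8992 frames.
Within the current minute: 11 × 30 + 15 − 2 = 343 (labels ;00/;01 skipped at this minute). Total = 71928 + 8992 + 343 = 81263.

81263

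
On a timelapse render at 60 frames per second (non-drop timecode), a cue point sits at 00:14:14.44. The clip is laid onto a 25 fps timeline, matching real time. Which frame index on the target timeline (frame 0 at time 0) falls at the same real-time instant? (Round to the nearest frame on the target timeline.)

Source frame index: (0×3600 + 14×60 + 14) × 60 + 44 = 51284.
Real time: 51284 / (60) = 12821/15 s.
Target frame: (12821/15) × (25) = 64105/3 ≈ 21368.333 → 21368.

frame 21368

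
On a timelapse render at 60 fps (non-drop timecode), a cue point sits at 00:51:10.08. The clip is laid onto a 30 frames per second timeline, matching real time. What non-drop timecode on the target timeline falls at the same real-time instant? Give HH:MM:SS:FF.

Source frame index: (0×3600 + 51×60 + 10) × 60 + 8 = 184208.
Real time: 184208 / (60) = 46052/15 s.
Target frame: (46052/15) × (30) = 92104.
At 30 labels/s: frame 92104 → 00:51:10:04.

00:51:10:04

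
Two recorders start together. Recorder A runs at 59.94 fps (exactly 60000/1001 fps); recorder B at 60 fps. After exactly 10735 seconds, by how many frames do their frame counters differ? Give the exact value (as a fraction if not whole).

644100/1001 frames

A emits 60000/1001 × 10735 = 644100000/1001 frames; B emits 60 × 10735 = 644100.
Difference = 644100/1001 frames (≈ 643.4565); B is ahead of A.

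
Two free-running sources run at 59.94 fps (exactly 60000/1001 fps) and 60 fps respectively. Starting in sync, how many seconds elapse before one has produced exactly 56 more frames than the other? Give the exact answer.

14014/15 seconds

The gap grows by |60 − 60000/1001| = 60/1001 frames per second.
Time for a 56-frame gap: 56 ÷ (60/1001) = 14014/15 s.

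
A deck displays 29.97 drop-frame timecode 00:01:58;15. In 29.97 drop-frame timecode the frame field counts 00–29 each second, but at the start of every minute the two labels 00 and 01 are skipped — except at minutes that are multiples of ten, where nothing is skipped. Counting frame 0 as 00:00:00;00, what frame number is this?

3553

Complete 10-minute blocks: 0, each 17982 frames → 0.
Remaining 1 whole minute in the current block: 1800 + 0 × 1798 = 1800 frames.
Within the current minute: 58 × 30 + 15 − 2 = 1753 (labels ;00/;01 skipped at this minute). Total = 0 + 1800 + 1753 = 3553.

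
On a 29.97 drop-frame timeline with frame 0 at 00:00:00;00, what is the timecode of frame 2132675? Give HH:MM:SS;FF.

19:46:00;11

Ten DF minutes hold 17982 frames, so frame 2132675 lies in block 118 (frames 2121876–2139857) with 10799 frames into that block.
The block's first minute is 1800 frames and the rest 1798 each; 10799 frames reaches minute 6, so 118 × 18 + 6 × 2 = 2136 labels have been skipped so far.
Adding those back, label number 2132675 + 2136 = 2134811 at 30 labels/s is 71160 s + 11 f = 19 h 46 min 0 s frame 11, i.e. 19:46:00;11.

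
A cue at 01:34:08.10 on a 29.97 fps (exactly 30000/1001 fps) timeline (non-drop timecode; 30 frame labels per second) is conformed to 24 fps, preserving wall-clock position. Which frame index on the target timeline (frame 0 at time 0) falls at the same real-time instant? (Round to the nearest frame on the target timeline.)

Source frame index: (1×3600 + 34×60 + 8) × 30 + 10 = 169450.
Real time: 169450 / (30000/1001) = 3392389/600 s.
Target frame: (3392389/600) × (24) = 3392389/25 ≈ 135695.560 → 135696.

frame 135696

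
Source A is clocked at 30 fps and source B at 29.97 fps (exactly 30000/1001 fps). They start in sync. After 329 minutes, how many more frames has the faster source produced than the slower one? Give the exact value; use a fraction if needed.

329 min = 19740 s.
A emits 30 × 19740 = 592200 frames; B emits 30000/1001 × 19740 = 84600000/143.
Difference = 84600/143 frames (≈ 591.6084); B is behind A.

84600/143 frames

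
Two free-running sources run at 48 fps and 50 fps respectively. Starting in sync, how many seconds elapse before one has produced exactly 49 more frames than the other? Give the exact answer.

24.5 seconds

The gap grows by |50 − 48| = 2 frames per second.
Time for a 49-frame gap: 49 ÷ (2) = 24.5 s.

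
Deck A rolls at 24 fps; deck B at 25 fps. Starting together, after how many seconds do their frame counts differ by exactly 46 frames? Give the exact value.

46 seconds

The gap grows by |25 − 24| = 1 frame per second.
Time for a 46-frame gap: 46 ÷ (1) = 46 s.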